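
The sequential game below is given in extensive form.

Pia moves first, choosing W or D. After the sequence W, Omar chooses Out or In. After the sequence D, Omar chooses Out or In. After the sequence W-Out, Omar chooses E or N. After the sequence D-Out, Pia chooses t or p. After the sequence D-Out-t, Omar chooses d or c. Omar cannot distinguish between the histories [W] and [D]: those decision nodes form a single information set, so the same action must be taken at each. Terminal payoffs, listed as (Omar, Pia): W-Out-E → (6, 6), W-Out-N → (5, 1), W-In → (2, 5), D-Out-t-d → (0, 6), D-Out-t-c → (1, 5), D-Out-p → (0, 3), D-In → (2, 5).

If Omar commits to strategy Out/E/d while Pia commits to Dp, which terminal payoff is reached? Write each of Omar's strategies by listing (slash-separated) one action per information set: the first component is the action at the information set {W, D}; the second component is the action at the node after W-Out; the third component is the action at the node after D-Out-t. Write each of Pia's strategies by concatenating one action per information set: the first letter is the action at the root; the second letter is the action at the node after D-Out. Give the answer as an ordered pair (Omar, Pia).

Trace the play path from the root:
  Pia plays D
  Omar plays Out at [D]
  Pia plays p at [D-Out]
→ terminal payoff (0, 3).
(Omar's choice at the node after W-Out is never reached on this path, so it doesn't affect the outcome.)

(0, 3)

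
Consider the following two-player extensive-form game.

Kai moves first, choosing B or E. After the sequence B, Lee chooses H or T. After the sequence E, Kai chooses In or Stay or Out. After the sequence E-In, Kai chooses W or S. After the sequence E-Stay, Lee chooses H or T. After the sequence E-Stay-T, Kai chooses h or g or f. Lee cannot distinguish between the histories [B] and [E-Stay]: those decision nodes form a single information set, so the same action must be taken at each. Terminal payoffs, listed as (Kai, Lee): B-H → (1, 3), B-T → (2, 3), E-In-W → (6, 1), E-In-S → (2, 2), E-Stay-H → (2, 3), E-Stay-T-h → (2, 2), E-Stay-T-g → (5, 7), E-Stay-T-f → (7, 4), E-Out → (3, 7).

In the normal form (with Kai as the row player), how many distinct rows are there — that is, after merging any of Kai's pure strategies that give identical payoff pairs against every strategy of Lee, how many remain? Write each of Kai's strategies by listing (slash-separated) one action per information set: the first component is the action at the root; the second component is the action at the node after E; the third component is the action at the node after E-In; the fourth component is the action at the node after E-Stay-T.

7

Kai has 36 pure strategies: B/In/W/h, B/In/W/g, B/In/W/f, B/In/S/h, B/In/S/g, B/In/S/f, B/Stay/W/h, B/Stay/W/g, B/Stay/W/f, B/Stay/S/h, B/Stay/S/g, B/Stay/S/f, B/Out/W/h, B/Out/W/g, B/Out/W/f, B/Out/S/h, B/Out/S/g, B/Out/S/f, E/In/W/h, E/In/W/g, E/In/W/f, E/In/S/h, E/In/S/g, E/In/S/f, E/Stay/W/h, E/Stay/W/g, E/Stay/W/f, E/Stay/S/h, E/Stay/S/g, E/Stay/S/f, E/Out/W/h, E/Out/W/g, E/Out/W/f, E/Out/S/h, E/Out/S/g, E/Out/S/f. Columns: H, T.
{B/In/W/h, B/In/W/g, B/In/W/f, B/In/S/h, B/In/S/g, B/In/S/f, B/Stay/W/h, B/Stay/W/g, B/Stay/W/f, B/Stay/S/h, B/Stay/S/g, B/Stay/S/f, B/Out/W/h, B/Out/W/g, B/Out/W/f, B/Out/S/h, B/Out/S/g, B/Out/S/f} → row (1,3) (2,3)
{E/In/W/h, E/In/W/g, E/In/W/f} → row (6,1) (6,1)
{E/In/S/h, E/In/S/g, E/In/S/f} → row (2,2) (2,2)
{E/Stay/W/h, E/Stay/S/h} → row (2,3) (2,2)
{E/Stay/W/g, E/Stay/S/g} → row (2,3) (5,7)
{E/Stay/W/f, E/Stay/S/f} → row (2,3) (7,4)
{E/Out/W/h, E/Out/W/g, E/Out/W/f, E/Out/S/h, E/Out/S/g, E/Out/S/f} → row (3,7) (3,7)
That's 7 distinct rows out of 36 strategies.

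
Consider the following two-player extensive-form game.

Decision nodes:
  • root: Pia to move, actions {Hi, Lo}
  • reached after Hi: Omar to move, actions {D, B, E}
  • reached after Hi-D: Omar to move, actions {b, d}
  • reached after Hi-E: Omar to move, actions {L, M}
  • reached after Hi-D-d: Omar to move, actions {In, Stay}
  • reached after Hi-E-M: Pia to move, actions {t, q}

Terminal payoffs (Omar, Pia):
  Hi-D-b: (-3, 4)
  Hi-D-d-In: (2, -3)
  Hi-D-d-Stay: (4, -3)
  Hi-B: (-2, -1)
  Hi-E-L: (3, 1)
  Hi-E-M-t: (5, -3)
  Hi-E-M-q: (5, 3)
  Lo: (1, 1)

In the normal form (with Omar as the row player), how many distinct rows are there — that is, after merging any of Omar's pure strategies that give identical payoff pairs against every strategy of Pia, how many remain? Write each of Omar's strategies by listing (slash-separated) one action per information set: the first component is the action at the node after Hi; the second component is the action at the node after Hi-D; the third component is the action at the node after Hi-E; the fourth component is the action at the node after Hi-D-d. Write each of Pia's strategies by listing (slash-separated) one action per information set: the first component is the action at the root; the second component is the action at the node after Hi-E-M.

Omar has 24 pure strategies: D/b/L/In, D/b/L/Stay, D/b/M/In, D/b/M/Stay, D/d/L/In, D/d/L/Stay, D/d/M/In, D/d/M/Stay, B/b/L/In, B/b/L/Stay, B/b/M/In, B/b/M/Stay, B/d/L/In, B/d/L/Stay, B/d/M/In, B/d/M/Stay, E/b/L/In, E/b/L/Stay, E/b/M/In, E/b/M/Stay, E/d/L/In, E/d/L/Stay, E/d/M/In, E/d/M/Stay. Columns: Hi/t, Hi/q, Lo/t, Lo/q.
{D/b/L/In, D/b/L/Stay, D/b/M/In, D/b/M/Stay} → row (-3,4) (-3,4) (1,1) (1,1)
{D/d/L/In, D/d/M/In} → row (2,-3) (2,-3) (1,1) (1,1)
{D/d/L/Stay, D/d/M/Stay} → row (4,-3) (4,-3) (1,1) (1,1)
{B/b/L/In, B/b/L/Stay, B/b/M/In, B/b/M/Stay, B/d/L/In, B/d/L/Stay, B/d/M/In, B/d/M/Stay} → row (-2,-1) (-2,-1) (1,1) (1,1)
{E/b/L/In, E/b/L/Stay, E/d/L/In, E/d/L/Stay} → row (3,1) (3,1) (1,1) (1,1)
{E/b/M/In, E/b/M/Stay, E/d/M/In, E/d/M/Stay} → row (5,-3) (5,3) (1,1) (1,1)
That's 6 distinct rows out of 24 strategies.

6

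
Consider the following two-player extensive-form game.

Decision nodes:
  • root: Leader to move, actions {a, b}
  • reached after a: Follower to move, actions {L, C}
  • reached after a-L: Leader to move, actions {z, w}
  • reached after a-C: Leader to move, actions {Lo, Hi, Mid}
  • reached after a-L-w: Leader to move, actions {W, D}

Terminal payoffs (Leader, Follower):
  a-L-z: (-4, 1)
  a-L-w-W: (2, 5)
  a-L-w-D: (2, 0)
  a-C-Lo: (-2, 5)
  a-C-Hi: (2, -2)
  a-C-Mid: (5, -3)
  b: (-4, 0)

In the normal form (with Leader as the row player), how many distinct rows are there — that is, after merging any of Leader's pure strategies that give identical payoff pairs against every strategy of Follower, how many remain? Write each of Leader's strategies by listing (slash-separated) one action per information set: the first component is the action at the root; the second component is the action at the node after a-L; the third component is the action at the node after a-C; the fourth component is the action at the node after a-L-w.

10

Leader has 24 pure strategies: a/z/Lo/W, a/z/Lo/D, a/z/Hi/W, a/z/Hi/D, a/z/Mid/W, a/z/Mid/D, a/w/Lo/W, a/w/Lo/D, a/w/Hi/W, a/w/Hi/D, a/w/Mid/W, a/w/Mid/D, b/z/Lo/W, b/z/Lo/D, b/z/Hi/W, b/z/Hi/D, b/z/Mid/W, b/z/Mid/D, b/w/Lo/W, b/w/Lo/D, b/w/Hi/W, b/w/Hi/D, b/w/Mid/W, b/w/Mid/D. Columns: L, C.
{a/z/Lo/W, a/z/Lo/D} → row (-4,1) (-2,5)
{a/z/Hi/W, a/z/Hi/D} → row (-4,1) (2,-2)
{a/z/Mid/W, a/z/Mid/D} → row (-4,1) (5,-3)
{a/w/Lo/W} → row (2,5) (-2,5)
{a/w/Lo/D} → row (2,0) (-2,5)
{a/w/Hi/W} → row (2,5) (2,-2)
{a/w/Hi/D} → row (2,0) (2,-2)
{a/w/Mid/W} → row (2,5) (5,-3)
{a/w/Mid/D} → row (2,0) (5,-3)
{b/z/Lo/W, b/z/Lo/D, b/z/Hi/W, b/z/Hi/D, b/z/Mid/W, b/z/Mid/D, b/w/Lo/W, b/w/Lo/D, b/w/Hi/W, b/w/Hi/D, b/w/Mid/W, b/w/Mid/D} → row (-4,0) (-4,0)
That's 10 distinct rows out of 24 strategies.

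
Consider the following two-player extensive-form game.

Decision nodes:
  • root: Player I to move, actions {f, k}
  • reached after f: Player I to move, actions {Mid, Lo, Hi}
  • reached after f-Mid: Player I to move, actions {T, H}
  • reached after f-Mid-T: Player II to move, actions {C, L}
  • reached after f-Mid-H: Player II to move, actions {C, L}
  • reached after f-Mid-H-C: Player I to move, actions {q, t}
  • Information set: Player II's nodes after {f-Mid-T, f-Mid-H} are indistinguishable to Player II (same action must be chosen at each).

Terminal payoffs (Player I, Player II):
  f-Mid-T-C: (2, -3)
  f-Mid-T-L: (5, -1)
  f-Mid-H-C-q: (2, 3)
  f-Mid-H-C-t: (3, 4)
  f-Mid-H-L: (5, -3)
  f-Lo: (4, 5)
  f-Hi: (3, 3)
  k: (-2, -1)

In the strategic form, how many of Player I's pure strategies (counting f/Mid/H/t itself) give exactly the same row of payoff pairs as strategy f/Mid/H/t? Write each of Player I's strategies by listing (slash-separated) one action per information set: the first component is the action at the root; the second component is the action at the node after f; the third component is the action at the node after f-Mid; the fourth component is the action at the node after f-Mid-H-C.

1

Row for f/Mid/H/t (columns C, L): (3,4) (5,-3).
Every one of Player I's information sets is on the play path for some reply by Player II when Player I follows f/Mid/H/t.
Changing the action at any of them therefore changes at least one column, so only f/Mid/H/t itself gives this row.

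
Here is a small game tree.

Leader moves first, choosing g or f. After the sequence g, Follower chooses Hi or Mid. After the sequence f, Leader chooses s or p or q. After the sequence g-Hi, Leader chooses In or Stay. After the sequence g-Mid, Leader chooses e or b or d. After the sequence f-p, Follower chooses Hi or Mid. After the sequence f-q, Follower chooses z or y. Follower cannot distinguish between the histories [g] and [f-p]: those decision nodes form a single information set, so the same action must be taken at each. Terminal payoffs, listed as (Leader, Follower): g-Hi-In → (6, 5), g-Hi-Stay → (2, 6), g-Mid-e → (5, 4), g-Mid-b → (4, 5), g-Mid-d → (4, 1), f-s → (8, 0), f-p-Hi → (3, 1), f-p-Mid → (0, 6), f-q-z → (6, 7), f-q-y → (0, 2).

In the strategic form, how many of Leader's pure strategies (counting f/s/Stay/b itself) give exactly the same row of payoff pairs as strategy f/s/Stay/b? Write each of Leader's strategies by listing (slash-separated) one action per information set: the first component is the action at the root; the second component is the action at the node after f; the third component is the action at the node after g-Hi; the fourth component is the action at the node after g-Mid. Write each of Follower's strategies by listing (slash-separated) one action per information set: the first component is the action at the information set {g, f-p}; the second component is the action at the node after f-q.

6

Row for f/s/Stay/b (columns Hi/z, Hi/y, Mid/z, Mid/y): (8,0) (8,0) (8,0) (8,0).
Under f/s/Stay/b, Leader's choice at the node after g-Hi and at the node after g-Mid can never be reached regardless of what Follower does, so varying those choices leaves every outcome unchanged.
Holding the reachable choices fixed and varying the unreachable ones freely already gives 2 × 3 = 6 equivalent strategies.
No other strategy reproduces this row, so those 6 are the full class: f/s/In/e, f/s/In/b, f/s/In/d, f/s/Stay/e, f/s/Stay/b, f/s/Stay/d.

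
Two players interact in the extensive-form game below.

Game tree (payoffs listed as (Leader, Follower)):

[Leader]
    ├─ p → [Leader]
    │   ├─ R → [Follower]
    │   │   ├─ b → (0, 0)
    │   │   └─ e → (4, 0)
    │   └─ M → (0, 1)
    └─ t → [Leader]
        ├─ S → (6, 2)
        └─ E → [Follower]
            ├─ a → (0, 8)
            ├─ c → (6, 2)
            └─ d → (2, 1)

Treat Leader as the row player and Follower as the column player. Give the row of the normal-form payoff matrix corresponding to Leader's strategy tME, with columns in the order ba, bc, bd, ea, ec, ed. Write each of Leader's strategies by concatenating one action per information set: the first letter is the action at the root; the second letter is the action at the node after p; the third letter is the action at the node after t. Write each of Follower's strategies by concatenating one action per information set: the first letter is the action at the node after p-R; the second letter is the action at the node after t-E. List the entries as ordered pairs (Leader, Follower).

(0,8) (6,2) (2,1) (0,8) (6,2) (2,1)

vs ba: Leader plays t → Leader plays E at [t] → Follower plays a at [t-E] → (0, 8)
vs bc: Leader plays t → Leader plays E at [t] → Follower plays c at [t-E] → (6, 2)
vs bd: Leader plays t → Leader plays E at [t] → Follower plays d at [t-E] → (2, 1)
vs ea: Leader plays t → Leader plays E at [t] → Follower plays a at [t-E] → (0, 8)
vs ec: Leader plays t → Leader plays E at [t] → Follower plays c at [t-E] → (6, 2)
vs ed: Leader plays t → Leader plays E at [t] → Follower plays d at [t-E] → (2, 1)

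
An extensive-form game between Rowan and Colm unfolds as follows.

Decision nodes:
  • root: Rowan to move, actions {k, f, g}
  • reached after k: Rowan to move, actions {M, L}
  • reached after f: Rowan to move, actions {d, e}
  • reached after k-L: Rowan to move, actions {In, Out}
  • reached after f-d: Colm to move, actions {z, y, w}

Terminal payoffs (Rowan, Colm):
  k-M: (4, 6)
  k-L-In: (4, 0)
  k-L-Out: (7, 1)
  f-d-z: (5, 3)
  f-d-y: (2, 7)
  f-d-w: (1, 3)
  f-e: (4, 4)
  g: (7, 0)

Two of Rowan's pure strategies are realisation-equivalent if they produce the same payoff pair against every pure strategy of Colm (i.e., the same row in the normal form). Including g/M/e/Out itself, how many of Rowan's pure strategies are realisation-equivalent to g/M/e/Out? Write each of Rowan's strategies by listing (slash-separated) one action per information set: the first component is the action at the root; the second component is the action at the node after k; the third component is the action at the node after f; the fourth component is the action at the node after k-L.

8

Row for g/M/e/Out (columns z, y, w): (7,0) (7,0) (7,0).
Under g/M/e/Out, Rowan's choice at the node after k and at the node after f and at the node after k-L can never be reached regardless of what Colm does, so varying those choices leaves every outcome unchanged.
Holding the reachable choices fixed and varying the unreachable ones freely already gives 2 × 2 × 2 = 8 equivalent strategies.
No other strategy reproduces this row, so those 8 are the full class: g/M/d/In, g/M/d/Out, g/M/e/In, g/M/e/Out, g/L/d/In, g/L/d/Out, g/L/e/In, g/L/e/Out.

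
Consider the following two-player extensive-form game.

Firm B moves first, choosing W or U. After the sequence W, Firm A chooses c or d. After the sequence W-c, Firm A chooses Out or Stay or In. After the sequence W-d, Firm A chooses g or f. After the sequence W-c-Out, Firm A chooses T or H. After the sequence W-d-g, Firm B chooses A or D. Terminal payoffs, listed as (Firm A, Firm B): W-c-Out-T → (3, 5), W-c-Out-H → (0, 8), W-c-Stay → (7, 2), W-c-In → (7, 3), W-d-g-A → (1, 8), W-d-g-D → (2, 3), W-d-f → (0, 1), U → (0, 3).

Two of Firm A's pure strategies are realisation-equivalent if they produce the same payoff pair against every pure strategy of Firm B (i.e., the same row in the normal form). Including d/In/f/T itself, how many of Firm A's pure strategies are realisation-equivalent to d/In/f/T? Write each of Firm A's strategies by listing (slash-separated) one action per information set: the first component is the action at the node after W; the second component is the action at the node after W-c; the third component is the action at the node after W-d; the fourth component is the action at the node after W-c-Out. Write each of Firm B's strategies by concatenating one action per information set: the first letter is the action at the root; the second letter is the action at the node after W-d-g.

6

Row for d/In/f/T (columns WA, WD, UA, UD): (0,1) (0,1) (0,3) (0,3).
Under d/In/f/T, Firm A's choice at the node after W-c and at the node after W-c-Out can never be reached regardless of what Firm B does, so varying those choices leaves every outcome unchanged.
Holding the reachable choices fixed and varying the unreachable ones freely already gives 3 × 2 = 6 equivalent strategies.
No other strategy reproduces this row, so those 6 are the full class: d/Out/f/T, d/Out/f/H, d/Stay/f/T, d/Stay/f/H, d/In/f/T, d/In/f/H.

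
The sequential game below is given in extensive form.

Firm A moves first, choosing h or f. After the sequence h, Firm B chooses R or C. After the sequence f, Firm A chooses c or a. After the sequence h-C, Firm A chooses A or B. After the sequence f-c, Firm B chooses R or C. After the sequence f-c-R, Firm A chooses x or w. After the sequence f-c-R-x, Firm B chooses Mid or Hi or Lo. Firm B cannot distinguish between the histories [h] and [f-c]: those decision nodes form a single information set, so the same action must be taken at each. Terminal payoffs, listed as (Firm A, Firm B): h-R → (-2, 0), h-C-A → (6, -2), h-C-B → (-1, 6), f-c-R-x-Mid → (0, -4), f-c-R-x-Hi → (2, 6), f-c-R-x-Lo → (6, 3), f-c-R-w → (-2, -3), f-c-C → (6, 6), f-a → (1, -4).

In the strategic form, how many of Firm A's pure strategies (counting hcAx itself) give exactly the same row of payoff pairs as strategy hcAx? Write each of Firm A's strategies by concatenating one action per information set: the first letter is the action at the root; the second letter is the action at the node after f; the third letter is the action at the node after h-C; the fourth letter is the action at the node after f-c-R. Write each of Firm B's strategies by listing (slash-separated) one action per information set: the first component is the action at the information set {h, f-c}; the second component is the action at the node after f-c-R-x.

4

Row for hcAx (columns R/Mid, R/Hi, R/Lo, C/Mid, C/Hi, C/Lo): (-2,0) (-2,0) (-2,0) (6,-2) (6,-2) (6,-2).
Under hcAx, Firm A's choice at the node after f and at the node after f-c-R can never be reached regardless of what Firm B does, so varying those choices leaves every outcome unchanged.
Holding the reachable choices fixed and varying the unreachable ones freely already gives 2 × 2 = 4 equivalent strategies.
No other strategy reproduces this row, so those 4 are the full class: hcAx, hcAw, haAx, haAw.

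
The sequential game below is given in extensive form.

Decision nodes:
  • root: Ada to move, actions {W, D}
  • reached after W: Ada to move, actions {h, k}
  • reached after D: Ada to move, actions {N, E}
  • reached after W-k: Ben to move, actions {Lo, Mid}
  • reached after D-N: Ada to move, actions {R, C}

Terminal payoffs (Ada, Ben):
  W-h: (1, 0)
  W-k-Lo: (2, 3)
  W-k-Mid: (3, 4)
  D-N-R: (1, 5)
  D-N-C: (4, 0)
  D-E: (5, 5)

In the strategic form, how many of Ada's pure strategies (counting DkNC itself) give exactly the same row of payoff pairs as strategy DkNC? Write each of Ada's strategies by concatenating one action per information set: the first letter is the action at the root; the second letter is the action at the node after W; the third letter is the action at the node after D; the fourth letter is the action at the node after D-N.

2

Row for DkNC (columns Lo, Mid): (4,0) (4,0).
Under DkNC, Ada's choice at the node after W can never be reached regardless of what Ben does, so varying those choices leaves every outcome unchanged.
Holding the reachable choices fixed and varying the unreachable one freely already gives 2 equivalent strategies.
No other strategy reproduces this row, so those 2 are the full class: DhNC, DkNC.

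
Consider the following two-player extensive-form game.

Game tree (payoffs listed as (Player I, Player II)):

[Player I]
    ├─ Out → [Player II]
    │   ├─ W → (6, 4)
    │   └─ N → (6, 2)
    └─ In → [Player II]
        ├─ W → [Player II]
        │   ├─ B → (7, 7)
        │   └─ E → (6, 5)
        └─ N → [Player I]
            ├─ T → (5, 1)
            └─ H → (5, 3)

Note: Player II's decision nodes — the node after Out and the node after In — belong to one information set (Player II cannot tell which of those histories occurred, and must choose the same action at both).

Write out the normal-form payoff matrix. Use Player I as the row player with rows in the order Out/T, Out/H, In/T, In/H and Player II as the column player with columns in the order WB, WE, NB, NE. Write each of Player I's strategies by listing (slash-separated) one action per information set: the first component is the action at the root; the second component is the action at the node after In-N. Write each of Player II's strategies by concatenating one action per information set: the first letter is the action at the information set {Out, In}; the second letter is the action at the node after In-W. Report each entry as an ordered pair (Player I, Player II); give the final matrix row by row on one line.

Out/T: (6,4) (6,4) (6,2) (6,2) | Out/H: (6,4) (6,4) (6,2) (6,2) | In/T: (7,7) (6,5) (5,1) (5,1) | In/H: (7,7) (6,5) (5,3) (5,3)

            WB       WE       NB       NE
Out/T    (6,4)    (6,4)    (6,2)    (6,2)
Out/H    (6,4)    (6,4)    (6,2)    (6,2)
 In/T    (7,7)    (6,5)    (5,1)    (5,1)
 In/H    (7,7)    (6,5)    (5,3)    (5,3)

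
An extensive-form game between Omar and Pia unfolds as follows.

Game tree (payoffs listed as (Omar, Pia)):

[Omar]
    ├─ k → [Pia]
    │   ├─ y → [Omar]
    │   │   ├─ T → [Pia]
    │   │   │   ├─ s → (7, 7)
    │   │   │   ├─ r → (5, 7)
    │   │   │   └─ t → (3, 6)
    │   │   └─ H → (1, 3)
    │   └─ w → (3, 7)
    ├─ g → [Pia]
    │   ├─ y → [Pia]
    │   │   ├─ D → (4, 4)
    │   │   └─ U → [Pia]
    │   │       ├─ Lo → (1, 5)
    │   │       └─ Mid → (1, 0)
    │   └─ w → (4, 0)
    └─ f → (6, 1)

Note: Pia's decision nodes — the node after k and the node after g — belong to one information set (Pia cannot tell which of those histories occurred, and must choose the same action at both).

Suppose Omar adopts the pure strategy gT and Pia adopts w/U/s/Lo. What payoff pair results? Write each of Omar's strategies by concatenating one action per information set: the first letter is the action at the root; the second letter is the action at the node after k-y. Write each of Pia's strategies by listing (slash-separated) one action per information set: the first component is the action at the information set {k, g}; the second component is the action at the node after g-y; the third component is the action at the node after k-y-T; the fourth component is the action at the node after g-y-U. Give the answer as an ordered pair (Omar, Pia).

Trace the play path from the root:
  Omar plays g
  Pia plays w at [g]
→ terminal payoff (4, 0).
(Omar's choice at the node after k-y is never reached on this path, so it doesn't affect the outcome.)

(4, 0)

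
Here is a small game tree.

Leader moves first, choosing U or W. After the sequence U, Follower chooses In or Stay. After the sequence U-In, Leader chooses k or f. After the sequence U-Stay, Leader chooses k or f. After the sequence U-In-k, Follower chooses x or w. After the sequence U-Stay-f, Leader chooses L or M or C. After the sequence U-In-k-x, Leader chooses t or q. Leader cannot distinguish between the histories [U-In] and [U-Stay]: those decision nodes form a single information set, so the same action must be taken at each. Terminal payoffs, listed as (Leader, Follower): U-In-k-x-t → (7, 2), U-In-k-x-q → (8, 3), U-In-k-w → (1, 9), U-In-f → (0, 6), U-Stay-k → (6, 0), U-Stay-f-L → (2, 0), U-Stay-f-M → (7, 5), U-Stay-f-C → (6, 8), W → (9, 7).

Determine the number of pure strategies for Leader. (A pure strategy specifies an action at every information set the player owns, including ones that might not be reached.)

24

Leader owns the root with actions {U, W} — two choices.
Leader owns the information set {U-In, U-Stay} with actions {k, f} — two choices.
Leader owns the node after U-Stay-f with actions {L, M, C} — three choices.
Leader owns the node after U-In-k-x with actions {t, q} — two choices.
A pure strategy fixes one action at each information set independently, so the count is the product 2 × 2 × 3 × 2 = 24.
(For reference, Follower has 4 pure strategies, giving a 24×4 normal-form matrix.)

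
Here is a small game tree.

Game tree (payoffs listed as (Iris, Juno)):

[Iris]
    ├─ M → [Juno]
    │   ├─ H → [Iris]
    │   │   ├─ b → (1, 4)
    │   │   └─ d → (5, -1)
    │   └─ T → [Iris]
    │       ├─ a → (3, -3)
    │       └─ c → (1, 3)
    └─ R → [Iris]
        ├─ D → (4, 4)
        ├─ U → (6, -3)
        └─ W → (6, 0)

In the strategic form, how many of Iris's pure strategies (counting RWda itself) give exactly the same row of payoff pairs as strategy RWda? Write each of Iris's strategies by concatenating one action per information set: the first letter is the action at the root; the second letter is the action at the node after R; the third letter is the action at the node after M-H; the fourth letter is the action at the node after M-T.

Row for RWda (columns H, T): (6,0) (6,0).
Under RWda, Iris's choice at the node after M-H and at the node after M-T can never be reached regardless of what Juno does, so varying those choices leaves every outcome unchanged.
Holding the reachable choices fixed and varying the unreachable ones freely already gives 2 × 2 = 4 equivalent strategies.
No other strategy reproduces this row, so those 4 are the full class: RWba, RWbc, RWda, RWdc.

4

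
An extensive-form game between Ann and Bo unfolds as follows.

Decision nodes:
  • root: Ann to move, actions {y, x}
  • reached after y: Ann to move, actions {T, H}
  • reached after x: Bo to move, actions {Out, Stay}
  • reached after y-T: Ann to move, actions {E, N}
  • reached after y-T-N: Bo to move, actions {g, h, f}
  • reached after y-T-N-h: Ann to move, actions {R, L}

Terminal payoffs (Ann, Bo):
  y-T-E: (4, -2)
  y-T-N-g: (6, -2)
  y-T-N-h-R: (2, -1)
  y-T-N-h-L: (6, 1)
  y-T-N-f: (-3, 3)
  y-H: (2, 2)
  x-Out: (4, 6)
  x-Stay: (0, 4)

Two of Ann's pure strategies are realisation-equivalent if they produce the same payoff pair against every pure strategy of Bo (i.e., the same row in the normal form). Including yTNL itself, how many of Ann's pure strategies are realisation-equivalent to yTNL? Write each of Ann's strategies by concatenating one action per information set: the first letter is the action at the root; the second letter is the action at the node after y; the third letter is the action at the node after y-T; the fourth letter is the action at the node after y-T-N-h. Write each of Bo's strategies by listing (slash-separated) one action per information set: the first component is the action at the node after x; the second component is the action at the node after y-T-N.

1

Row for yTNL (columns Out/g, Out/h, Out/f, Stay/g, Stay/h, Stay/f): (6,-2) (6,1) (-3,3) (6,-2) (6,1) (-3,3).
Every one of Ann's information sets is on the play path for some reply by Bo when Ann follows yTNL.
Changing the action at any of them therefore changes at least one column, so only yTNL itself gives this row.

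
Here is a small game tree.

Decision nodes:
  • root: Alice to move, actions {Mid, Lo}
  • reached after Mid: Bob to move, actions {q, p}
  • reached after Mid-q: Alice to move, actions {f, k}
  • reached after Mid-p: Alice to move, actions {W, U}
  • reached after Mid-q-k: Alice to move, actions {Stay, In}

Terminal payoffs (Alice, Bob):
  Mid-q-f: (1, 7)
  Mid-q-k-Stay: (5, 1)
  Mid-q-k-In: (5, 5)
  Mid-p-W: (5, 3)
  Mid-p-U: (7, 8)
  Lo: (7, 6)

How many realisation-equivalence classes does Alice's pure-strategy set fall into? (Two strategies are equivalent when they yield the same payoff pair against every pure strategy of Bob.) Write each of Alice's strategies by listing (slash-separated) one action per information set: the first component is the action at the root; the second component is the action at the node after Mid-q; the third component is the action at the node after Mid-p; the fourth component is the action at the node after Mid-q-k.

Alice has 16 pure strategies: Mid/f/W/Stay, Mid/f/W/In, Mid/f/U/Stay, Mid/f/U/In, Mid/k/W/Stay, Mid/k/W/In, Mid/k/U/Stay, Mid/k/U/In, Lo/f/W/Stay, Lo/f/W/In, Lo/f/U/Stay, Lo/f/U/In, Lo/k/W/Stay, Lo/k/W/In, Lo/k/U/Stay, Lo/k/U/In. Columns: q, p.
{Mid/f/W/Stay, Mid/f/W/In} → row (1,7) (5,3)
{Mid/f/U/Stay, Mid/f/U/In} → row (1,7) (7,8)
{Mid/k/W/Stay} → row (5,1) (5,3)
{Mid/k/W/In} → row (5,5) (5,3)
{Mid/k/U/Stay} → row (5,1) (7,8)
{Mid/k/U/In} → row (5,5) (7,8)
{Lo/f/W/Stay, Lo/f/W/In, Lo/f/U/Stay, Lo/f/U/In, Lo/k/W/Stay, Lo/k/W/In, Lo/k/U/Stay, Lo/k/U/In} → row (7,6) (7,6)
That's 7 distinct rows out of 16 strategies.

7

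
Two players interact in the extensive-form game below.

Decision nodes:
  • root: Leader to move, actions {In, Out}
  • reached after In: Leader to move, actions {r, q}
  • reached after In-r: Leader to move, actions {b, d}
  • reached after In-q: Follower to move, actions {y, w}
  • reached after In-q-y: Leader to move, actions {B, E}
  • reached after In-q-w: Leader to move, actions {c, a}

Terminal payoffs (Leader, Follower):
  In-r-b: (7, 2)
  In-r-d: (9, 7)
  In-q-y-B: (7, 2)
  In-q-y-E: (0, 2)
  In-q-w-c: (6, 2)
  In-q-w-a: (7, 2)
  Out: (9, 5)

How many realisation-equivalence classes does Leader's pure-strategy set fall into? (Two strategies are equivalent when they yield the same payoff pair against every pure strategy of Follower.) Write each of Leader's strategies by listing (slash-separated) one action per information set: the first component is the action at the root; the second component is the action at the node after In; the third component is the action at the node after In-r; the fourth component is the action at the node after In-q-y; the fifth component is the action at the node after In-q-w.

6

Leader has 32 pure strategies: In/r/b/B/c, In/r/b/B/a, In/r/b/E/c, In/r/b/E/a, In/r/d/B/c, In/r/d/B/a, In/r/d/E/c, In/r/d/E/a, In/q/b/B/c, In/q/b/B/a, In/q/b/E/c, In/q/b/E/a, In/q/d/B/c, In/q/d/B/a, In/q/d/E/c, In/q/d/E/a, Out/r/b/B/c, Out/r/b/B/a, Out/r/b/E/c, Out/r/b/E/a, Out/r/d/B/c, Out/r/d/B/a, Out/r/d/E/c, Out/r/d/E/a, Out/q/b/B/c, Out/q/b/B/a, Out/q/b/E/c, Out/q/b/E/a, Out/q/d/B/c, Out/q/d/B/a, Out/q/d/E/c, Out/q/d/E/a. Columns: y, w.
{In/r/b/B/c, In/r/b/B/a, In/r/b/E/c, In/r/b/E/a, In/q/b/B/a, In/q/d/B/a} → row (7,2) (7,2)
{In/r/d/B/c, In/r/d/B/a, In/r/d/E/c, In/r/d/E/a} → row (9,7) (9,7)
{In/q/b/B/c, In/q/d/B/c} → row (7,2) (6,2)
{In/q/b/E/c, In/q/d/E/c} → row (0,2) (6,2)
{In/q/b/E/a, In/q/d/E/a} → row (0,2) (7,2)
{Out/r/b/B/c, Out/r/b/B/a, Out/r/b/E/c, Out/r/b/E/a, Out/r/d/B/c, Out/r/d/B/a, Out/r/d/E/c, Out/r/d/E/a, Out/q/b/B/c, Out/q/b/B/a, Out/q/b/E/c, Out/q/b/E/a, Out/q/d/B/c, Out/q/d/B/a, Out/q/d/E/c, Out/q/d/E/a} → row (9,5) (9,5)
That's 6 distinct rows out of 32 strategies.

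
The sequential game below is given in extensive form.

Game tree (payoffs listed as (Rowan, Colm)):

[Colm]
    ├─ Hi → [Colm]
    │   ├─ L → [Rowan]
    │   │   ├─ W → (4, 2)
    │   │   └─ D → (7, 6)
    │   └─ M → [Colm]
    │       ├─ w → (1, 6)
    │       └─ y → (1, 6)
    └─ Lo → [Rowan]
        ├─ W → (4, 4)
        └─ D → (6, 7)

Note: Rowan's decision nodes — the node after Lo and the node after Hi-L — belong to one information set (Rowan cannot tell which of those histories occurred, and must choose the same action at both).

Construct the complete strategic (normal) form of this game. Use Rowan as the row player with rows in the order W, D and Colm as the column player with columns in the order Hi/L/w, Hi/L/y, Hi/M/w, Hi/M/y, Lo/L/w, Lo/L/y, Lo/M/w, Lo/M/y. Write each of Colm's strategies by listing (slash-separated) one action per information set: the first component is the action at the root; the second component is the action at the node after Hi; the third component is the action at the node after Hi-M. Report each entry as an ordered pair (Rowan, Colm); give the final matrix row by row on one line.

W: (4,2) (4,2) (1,6) (1,6) (4,4) (4,4) (4,4) (4,4) | D: (7,6) (7,6) (1,6) (1,6) (6,7) (6,7) (6,7) (6,7)

       Hi/L/w   Hi/L/y   Hi/M/w   Hi/M/y   Lo/L/w   Lo/L/y   Lo/M/w   Lo/M/y
   W    (4,2)    (4,2)    (1,6)    (1,6)    (4,4)    (4,4)    (4,4)    (4,4)
   D    (7,6)    (7,6)    (1,6)    (1,6)    (6,7)    (6,7)    (6,7)    (6,7)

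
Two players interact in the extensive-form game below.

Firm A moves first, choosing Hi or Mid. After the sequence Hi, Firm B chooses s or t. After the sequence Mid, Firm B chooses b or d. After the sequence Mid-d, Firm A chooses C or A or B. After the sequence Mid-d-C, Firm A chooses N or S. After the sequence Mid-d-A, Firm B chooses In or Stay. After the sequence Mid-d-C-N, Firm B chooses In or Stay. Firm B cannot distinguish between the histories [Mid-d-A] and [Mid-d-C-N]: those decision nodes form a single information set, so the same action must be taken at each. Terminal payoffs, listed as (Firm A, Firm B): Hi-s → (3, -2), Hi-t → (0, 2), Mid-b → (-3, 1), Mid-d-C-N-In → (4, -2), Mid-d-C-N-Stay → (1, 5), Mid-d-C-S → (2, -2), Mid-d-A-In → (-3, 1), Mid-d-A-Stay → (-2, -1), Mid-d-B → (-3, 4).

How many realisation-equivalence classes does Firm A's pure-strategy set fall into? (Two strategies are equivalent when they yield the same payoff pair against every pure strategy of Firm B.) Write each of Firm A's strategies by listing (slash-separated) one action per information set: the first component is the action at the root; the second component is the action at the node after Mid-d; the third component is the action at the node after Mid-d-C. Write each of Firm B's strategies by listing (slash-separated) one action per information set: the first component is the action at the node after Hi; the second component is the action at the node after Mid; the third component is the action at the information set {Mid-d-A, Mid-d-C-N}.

Firm A has 12 pure strategies: Hi/C/N, Hi/C/S, Hi/A/N, Hi/A/S, Hi/B/N, Hi/B/S, Mid/C/N, Mid/C/S, Mid/A/N, Mid/A/S, Mid/B/N, Mid/B/S. Columns: s/b/In, s/b/Stay, s/d/In, s/d/Stay, t/b/In, t/b/Stay, t/d/In, t/d/Stay.
{Hi/C/N, Hi/C/S, Hi/A/N, Hi/A/S, Hi/B/N, Hi/B/S} → row (3,-2) (3,-2) (3,-2) (3,-2) (0,2) (0,2) (0,2) (0,2)
{Mid/C/N} → row (-3,1) (-3,1) (4,-2) (1,5) (-3,1) (-3,1) (4,-2) (1,5)
{Mid/C/S} → row (-3,1) (-3,1) (2,-2) (2,-2) (-3,1) (-3,1) (2,-2) (2,-2)
{Mid/A/N, Mid/A/S} → row (-3,1) (-3,1) (-3,1) (-2,-1) (-3,1) (-3,1) (-3,1) (-2,-1)
{Mid/B/N, Mid/B/S} → row (-3,1) (-3,1) (-3,4) (-3,4) (-3,1) (-3,1) (-3,4) (-3,4)
That's 5 distinct rows out of 12 strategies.

5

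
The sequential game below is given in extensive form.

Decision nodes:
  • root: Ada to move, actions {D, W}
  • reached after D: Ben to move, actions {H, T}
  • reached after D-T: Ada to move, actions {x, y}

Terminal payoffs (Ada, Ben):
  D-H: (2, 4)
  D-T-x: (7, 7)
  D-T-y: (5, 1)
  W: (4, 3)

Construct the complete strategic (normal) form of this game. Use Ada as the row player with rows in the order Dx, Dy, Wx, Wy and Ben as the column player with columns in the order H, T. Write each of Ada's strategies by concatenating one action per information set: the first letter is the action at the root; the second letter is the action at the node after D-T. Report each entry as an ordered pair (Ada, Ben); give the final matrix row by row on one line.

Row Dx: H→(2,4), T→(7,7)
Row Dy: H→(2,4), T→(5,1)
Row Wx: H→(4,3), T→(4,3)
Row Wy: H→(4,3), T→(4,3)

Dx: (2,4) (7,7) | Dy: (2,4) (5,1) | Wx: (4,3) (4,3) | Wy: (4,3) (4,3)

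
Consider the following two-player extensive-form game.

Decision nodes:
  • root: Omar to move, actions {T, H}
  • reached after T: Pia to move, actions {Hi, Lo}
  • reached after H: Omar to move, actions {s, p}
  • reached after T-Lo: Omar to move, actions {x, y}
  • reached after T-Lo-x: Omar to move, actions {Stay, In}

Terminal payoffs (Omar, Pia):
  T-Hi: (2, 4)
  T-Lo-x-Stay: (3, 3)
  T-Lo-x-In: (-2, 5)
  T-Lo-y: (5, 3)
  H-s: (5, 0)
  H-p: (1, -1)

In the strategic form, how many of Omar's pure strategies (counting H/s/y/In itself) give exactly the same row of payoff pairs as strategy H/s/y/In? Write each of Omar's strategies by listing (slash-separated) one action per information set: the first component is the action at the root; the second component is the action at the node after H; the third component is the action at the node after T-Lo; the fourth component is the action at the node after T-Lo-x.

4

Row for H/s/y/In (columns Hi, Lo): (5,0) (5,0).
Under H/s/y/In, Omar's choice at the node after T-Lo and at the node after T-Lo-x can never be reached regardless of what Pia does, so varying those choices leaves every outcome unchanged.
Holding the reachable choices fixed and varying the unreachable ones freely already gives 2 × 2 = 4 equivalent strategies.
No other strategy reproduces this row, so those 4 are the full class: H/s/x/Stay, H/s/x/In, H/s/y/Stay, H/s/y/In.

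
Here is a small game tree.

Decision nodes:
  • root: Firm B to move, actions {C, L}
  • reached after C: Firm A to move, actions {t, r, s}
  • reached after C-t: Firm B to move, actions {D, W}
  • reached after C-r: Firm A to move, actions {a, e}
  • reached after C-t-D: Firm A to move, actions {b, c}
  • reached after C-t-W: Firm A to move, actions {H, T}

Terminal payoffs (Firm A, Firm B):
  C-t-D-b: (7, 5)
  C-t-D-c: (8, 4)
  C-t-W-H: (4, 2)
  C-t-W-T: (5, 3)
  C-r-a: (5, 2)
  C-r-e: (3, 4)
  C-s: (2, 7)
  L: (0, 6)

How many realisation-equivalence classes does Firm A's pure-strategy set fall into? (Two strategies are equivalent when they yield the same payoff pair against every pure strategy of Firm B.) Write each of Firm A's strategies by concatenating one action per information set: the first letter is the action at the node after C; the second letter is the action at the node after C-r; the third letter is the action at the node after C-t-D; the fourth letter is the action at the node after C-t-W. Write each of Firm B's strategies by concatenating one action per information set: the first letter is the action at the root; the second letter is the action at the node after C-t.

7

Firm A has 24 pure strategies: tabH, tabT, tacH, tacT, tebH, tebT, tecH, tecT, rabH, rabT, racH, racT, rebH, rebT, recH, recT, sabH, sabT, sacH, sacT, sebH, sebT, secH, secT. Columns: CD, CW, LD, LW.
{tabH, tebH} → row (7,5) (4,2) (0,6) (0,6)
{tabT, tebT} → row (7,5) (5,3) (0,6) (0,6)
{tacH, tecH} → row (8,4) (4,2) (0,6) (0,6)
{tacT, tecT} → row (8,4) (5,3) (0,6) (0,6)
{rabH, rabT, racH, racT} → row (5,2) (5,2) (0,6) (0,6)
{rebH, rebT, recH, recT} → row (3,4) (3,4) (0,6) (0,6)
{sabH, sabT, sacH, sacT, sebH, sebT, secH, secT} → row (2,7) (2,7) (0,6) (0,6)
That's 7 distinct rows out of 24 strategies.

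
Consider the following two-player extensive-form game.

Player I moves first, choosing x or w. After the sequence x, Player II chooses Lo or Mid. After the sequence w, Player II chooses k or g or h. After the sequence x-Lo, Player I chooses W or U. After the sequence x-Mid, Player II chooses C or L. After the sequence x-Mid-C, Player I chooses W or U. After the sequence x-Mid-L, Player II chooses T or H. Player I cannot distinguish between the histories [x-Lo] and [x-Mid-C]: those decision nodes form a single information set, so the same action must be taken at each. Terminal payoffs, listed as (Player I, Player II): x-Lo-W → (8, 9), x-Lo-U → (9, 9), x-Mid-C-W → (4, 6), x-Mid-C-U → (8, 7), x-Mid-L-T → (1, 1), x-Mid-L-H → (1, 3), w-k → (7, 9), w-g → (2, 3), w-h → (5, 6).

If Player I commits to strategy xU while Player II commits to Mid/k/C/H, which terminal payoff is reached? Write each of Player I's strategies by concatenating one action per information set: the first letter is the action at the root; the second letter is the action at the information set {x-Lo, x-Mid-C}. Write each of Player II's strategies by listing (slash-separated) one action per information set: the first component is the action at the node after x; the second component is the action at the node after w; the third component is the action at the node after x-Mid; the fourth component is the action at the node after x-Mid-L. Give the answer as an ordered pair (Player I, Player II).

Trace the play path from the root:
  Player I plays x
  Player II plays Mid at [x]
  Player II plays C at [x-Mid]
  Player I plays U at [x-Mid-C]
→ terminal payoff (8, 7).
(Player II's choice at the node after w is never reached on this path, so it doesn't affect the outcome.)

(8, 7)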